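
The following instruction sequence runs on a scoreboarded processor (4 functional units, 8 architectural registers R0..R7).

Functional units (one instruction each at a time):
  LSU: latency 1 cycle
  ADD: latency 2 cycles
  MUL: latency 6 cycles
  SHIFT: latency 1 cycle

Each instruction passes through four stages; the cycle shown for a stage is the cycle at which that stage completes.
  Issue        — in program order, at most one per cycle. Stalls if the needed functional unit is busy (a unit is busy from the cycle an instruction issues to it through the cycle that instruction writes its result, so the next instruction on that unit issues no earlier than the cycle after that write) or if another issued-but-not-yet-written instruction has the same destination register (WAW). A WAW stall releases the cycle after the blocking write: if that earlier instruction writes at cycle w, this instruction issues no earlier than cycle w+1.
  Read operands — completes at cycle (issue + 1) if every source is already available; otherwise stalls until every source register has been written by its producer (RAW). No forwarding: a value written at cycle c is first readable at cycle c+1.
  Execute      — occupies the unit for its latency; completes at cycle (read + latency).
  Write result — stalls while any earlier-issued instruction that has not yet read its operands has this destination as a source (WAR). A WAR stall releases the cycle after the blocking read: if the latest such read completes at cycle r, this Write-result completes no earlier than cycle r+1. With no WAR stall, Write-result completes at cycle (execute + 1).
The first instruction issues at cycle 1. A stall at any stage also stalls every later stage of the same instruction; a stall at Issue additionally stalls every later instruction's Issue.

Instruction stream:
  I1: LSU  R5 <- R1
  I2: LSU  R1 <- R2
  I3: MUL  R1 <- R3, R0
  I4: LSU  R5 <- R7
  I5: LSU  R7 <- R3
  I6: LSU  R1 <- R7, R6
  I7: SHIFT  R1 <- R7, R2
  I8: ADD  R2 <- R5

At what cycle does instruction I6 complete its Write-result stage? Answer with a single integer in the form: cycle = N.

cycle = 21

I1: IS=1 RO=2 EX=3 WR=4
I2: IS=5 RO=6 EX=7 WR=8  [struct: LSU busy until I1 writes@4]
I3: IS=9 RO=10 EX=16 WR=17  [WAW R1: wait I2 write@8]
I4: IS=10 RO=11 EX=12 WR=13
I5: IS=14 RO=15 EX=16 WR=17  [struct: LSU busy until I4 writes@13]
I6: IS=18 RO=19 EX=20 WR=21  [struct: LSU busy until I5 writes@17]
I7: IS=22 RO=23 EX=24 WR=25  [WAW R1: wait I6 write@21]
I8: IS=23 RO=24 EX=26 WR=27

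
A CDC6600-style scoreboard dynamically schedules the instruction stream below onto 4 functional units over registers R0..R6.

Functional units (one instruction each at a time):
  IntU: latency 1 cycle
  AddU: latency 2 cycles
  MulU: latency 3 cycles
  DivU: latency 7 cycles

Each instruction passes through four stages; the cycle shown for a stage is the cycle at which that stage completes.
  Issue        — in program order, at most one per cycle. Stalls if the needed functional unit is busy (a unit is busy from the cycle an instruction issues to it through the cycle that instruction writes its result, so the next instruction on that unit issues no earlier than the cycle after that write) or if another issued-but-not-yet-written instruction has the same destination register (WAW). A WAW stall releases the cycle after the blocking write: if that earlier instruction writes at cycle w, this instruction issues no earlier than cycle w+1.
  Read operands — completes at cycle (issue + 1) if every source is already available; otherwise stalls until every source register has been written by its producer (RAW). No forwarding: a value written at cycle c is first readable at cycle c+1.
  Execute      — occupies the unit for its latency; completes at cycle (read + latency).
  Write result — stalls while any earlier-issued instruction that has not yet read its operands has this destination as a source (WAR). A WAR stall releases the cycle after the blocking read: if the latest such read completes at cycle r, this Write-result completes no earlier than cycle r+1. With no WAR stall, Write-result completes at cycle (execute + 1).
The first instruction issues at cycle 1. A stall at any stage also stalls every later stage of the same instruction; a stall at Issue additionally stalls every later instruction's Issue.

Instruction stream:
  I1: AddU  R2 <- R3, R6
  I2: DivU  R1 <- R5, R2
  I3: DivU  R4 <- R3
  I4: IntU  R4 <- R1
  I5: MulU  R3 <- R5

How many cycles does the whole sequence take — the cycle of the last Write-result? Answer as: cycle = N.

cycle = 31

[I1] 1/2/4/5
[I2] 2/6/13/14  (RAW R2: wait I1 write@5)
[I3] 15/16/23/24  (struct: DivU busy until I2 writes@14)
[I4] 25/26/27/28  (WAW R4: wait I3 write@24)
[I5] 26/27/30/31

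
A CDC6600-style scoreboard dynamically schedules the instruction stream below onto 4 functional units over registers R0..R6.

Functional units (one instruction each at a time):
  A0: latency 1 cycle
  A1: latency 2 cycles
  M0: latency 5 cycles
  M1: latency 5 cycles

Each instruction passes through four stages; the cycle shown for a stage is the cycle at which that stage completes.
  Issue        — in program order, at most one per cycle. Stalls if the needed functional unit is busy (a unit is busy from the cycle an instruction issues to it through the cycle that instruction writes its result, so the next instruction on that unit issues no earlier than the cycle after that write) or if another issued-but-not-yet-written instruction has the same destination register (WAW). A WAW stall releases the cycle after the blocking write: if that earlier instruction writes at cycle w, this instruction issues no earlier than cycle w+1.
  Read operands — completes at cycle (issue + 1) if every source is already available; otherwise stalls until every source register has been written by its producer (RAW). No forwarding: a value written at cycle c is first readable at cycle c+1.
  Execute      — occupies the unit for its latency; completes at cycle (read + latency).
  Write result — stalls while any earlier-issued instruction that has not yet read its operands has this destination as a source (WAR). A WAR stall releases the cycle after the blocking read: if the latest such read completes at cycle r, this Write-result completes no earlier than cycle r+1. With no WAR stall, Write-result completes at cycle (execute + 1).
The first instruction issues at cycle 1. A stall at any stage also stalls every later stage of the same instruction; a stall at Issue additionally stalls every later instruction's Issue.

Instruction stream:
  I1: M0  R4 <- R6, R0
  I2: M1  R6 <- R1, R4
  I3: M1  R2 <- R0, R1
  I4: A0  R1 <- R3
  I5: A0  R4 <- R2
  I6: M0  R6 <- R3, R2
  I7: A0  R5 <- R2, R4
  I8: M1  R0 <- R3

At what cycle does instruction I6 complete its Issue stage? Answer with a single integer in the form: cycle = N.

I1 -> (1, 2, 7, 8)
I2 -> (2, 9, 14, 15)  // RAW R4: wait I1 write@8
I3 -> (16, 17, 22, 23)  // struct: M1 busy until I2 writes@15
I4 -> (17, 18, 19, 20)
I5 -> (21, 24, 25, 26)  // struct: A0 busy until I4 writes@20, RAW R2: wait I3 write@23
I6 -> (22, 24, 29, 30)  // RAW R2: wait I3 write@23
I7 -> (27, 28, 29, 30)  // struct: A0 busy until I5 writes@26
I8 -> (28, 29, 34, 35)

cycle = 22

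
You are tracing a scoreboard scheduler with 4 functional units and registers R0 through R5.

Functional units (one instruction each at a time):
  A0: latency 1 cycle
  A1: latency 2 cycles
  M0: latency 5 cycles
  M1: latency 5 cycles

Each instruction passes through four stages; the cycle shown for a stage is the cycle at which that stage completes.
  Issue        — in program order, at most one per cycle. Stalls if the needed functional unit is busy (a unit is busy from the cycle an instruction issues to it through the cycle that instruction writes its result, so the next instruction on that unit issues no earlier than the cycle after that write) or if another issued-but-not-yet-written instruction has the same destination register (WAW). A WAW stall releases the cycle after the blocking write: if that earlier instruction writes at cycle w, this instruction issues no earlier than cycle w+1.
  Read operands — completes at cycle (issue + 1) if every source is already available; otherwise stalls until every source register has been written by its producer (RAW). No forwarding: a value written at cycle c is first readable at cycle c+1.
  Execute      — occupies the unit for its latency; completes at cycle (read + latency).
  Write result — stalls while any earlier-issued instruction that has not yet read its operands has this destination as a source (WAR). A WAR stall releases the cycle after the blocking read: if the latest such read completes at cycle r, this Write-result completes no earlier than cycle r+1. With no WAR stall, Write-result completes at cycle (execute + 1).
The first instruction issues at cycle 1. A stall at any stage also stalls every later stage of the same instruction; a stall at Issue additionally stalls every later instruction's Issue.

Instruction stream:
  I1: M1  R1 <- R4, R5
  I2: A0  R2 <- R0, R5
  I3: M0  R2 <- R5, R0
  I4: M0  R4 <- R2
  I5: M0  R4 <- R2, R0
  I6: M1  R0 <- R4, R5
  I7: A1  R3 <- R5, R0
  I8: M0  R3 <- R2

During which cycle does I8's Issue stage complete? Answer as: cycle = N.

cycle = 41

cycle 1: I1 dispatched to M1
cycle 2: I1 operands ready | I2 dispatched to A0
cycle 3: I2 operands ready
cycle 4: I2 complete
cycle 5: R2←I2
cycle 6: I3 dispatched to M0
cycle 7: I1 complete | I3 operands ready
cycle 8: R1←I1
cycle 12: I3 complete
cycle 13: R2←I3
cycle 14: I4 dispatched to M0
cycle 15: I4 operands ready
cycle 20: I4 complete
cycle 21: R4←I4
cycle 22: I5 dispatched to M0
cycle 23: I5 operands ready | I6 dispatched to M1
cycle 24: I7 dispatched to A1
cycle 28: I5 complete
cycle 29: R4←I5
cycle 30: I6 operands ready
cycle 35: I6 complete
cycle 36: R0←I6
cycle 37: I7 operands ready
cycle 39: I7 complete
cycle 40: R3←I7
cycle 41: I8 dispatched to M0
cycle 42: I8 operands ready
cycle 47: I8 complete
cycle 48: R3←I8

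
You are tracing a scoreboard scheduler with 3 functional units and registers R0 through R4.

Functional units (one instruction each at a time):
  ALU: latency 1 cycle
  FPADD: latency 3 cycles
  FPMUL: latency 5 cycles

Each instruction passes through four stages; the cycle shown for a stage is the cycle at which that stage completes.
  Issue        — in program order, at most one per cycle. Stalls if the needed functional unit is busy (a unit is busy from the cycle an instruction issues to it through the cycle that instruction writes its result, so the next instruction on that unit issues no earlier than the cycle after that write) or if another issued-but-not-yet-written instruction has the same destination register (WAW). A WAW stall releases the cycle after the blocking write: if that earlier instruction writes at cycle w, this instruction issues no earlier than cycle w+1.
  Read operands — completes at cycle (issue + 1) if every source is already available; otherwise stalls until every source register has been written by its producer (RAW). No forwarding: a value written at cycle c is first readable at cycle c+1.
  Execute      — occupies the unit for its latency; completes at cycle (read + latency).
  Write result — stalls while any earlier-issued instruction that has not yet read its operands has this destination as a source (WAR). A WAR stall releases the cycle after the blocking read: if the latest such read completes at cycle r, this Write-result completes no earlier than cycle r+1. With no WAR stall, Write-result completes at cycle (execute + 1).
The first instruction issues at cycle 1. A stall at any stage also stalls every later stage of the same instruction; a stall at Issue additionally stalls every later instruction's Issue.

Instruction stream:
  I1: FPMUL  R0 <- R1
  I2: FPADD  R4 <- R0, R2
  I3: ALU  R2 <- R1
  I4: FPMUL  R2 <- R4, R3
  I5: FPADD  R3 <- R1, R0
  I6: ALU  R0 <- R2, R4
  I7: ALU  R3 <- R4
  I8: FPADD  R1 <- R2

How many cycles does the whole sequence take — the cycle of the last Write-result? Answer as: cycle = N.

I1  is:1  ro:2  ex:7  wr:8
I2  is:2  ro:9  ex:12  wr:13  — RAW R0: wait I1 write@8
I3  is:3  ro:4  ex:5  wr:10  — WAR R2: wait I2 read@9
I4  is:11  ro:14  ex:19  wr:20  — WAW R2: wait I3 write@10, RAW R4: wait I2 write@13
I5  is:14  ro:15  ex:18  wr:19  — struct: FPADD busy until I2 writes@13
I6  is:15  ro:21  ex:22  wr:23  — RAW R2: wait I4 write@20
I7  is:24  ro:25  ex:26  wr:27  — struct: ALU busy until I6 writes@23
I8  is:25  ro:26  ex:29  wr:30

cycle = 30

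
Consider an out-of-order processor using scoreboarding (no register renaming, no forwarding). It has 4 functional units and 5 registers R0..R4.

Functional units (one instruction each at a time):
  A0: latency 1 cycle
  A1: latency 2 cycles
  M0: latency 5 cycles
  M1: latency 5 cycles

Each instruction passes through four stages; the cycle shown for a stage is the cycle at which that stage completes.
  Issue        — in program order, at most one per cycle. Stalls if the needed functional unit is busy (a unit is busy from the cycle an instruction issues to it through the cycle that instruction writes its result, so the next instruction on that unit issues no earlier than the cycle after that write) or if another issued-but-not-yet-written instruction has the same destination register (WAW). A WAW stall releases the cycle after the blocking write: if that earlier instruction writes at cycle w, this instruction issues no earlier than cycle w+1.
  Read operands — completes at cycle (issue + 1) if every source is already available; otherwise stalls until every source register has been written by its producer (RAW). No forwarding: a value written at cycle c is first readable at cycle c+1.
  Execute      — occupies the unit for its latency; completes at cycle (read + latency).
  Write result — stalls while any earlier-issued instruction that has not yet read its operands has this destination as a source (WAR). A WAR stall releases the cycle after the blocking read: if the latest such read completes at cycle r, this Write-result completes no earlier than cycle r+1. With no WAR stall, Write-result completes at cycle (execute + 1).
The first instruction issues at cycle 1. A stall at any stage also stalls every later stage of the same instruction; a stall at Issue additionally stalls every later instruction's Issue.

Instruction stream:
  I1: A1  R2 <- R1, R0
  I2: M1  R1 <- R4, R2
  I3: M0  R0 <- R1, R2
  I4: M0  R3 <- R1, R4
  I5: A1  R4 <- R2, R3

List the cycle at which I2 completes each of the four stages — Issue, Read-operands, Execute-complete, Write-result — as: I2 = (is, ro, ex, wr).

I2 = (2, 6, 11, 12)

[I1] 1/2/4/5
[I2] 2/6/11/12  (RAW R2: wait I1 write@5)
[I3] 3/13/18/19  (RAW R1: wait I2 write@12)
[I4] 20/21/26/27  (struct: M0 busy until I3 writes@19)
[I5] 21/28/30/31  (RAW R3: wait I4 write@27)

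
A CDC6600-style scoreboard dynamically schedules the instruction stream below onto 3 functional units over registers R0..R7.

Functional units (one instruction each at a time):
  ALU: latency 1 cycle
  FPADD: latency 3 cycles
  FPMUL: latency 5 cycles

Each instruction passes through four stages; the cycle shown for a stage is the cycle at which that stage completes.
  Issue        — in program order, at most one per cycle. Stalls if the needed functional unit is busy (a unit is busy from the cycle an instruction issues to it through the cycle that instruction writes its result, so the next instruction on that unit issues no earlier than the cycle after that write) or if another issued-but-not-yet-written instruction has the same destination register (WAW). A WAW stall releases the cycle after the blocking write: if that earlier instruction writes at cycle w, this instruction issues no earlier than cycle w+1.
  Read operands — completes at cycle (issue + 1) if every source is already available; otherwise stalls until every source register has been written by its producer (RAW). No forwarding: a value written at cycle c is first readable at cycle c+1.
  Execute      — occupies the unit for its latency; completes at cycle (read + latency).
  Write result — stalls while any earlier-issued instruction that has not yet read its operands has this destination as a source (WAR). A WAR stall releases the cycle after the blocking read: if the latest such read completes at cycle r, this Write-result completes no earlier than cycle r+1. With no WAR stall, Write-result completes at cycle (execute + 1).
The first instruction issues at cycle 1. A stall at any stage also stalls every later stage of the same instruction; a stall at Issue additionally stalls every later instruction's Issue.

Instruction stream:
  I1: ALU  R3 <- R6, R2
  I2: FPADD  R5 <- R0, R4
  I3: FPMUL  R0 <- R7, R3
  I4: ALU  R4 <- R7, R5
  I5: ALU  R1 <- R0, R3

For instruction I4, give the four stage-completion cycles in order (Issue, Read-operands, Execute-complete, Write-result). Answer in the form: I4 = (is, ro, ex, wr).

I1 -> (1, 2, 3, 4)
I2 -> (2, 3, 6, 7)
I3 -> (3, 5, 10, 11)  // RAW R3: wait I1 write@4
I4 -> (5, 8, 9, 10)  // struct: ALU busy until I1 writes@4, RAW R5: wait I2 write@7
I5 -> (11, 12, 13, 14)  // struct: ALU busy until I4 writes@10

I4 = (5, 8, 9, 10)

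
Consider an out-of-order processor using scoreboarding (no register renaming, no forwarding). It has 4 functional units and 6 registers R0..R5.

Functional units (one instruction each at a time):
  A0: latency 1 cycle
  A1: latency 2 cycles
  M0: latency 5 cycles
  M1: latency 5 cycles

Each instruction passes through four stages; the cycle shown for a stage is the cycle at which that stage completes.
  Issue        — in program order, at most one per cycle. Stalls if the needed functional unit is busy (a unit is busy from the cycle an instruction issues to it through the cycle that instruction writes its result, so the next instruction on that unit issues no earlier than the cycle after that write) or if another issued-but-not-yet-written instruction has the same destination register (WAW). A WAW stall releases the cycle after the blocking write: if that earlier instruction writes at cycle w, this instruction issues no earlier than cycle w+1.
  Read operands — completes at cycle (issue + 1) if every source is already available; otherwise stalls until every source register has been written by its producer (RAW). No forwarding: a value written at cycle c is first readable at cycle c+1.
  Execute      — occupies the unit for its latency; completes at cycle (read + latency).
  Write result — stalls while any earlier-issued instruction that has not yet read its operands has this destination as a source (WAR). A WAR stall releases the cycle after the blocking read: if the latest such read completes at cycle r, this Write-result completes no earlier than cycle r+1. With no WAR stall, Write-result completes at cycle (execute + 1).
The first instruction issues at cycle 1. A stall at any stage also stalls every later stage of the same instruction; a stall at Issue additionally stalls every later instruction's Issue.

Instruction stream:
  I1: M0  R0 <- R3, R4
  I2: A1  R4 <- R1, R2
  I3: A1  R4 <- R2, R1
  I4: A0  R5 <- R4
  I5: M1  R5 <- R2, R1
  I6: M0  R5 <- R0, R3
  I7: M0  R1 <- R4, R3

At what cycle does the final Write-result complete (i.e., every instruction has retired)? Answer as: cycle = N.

cycle = 38

c1: I1→M0
c2: I1 RO | I2→A1
c3: I2 RO
c5: I2 EX
c6: I2 WR R4
c7: I1 EX | I3→A1
c8: I1 WR R0 | I3 RO | I4→A0
c10: I3 EX
c11: I3 WR R4
c12: I4 RO
c13: I4 EX
c14: I4 WR R5
c15: I5→M1
c16: I5 RO
c21: I5 EX
c22: I5 WR R5
c23: I6→M0
c24: I6 RO
c29: I6 EX
c30: I6 WR R5
c31: I7→M0
c32: I7 RO
c37: I7 EX
c38: I7 WR R1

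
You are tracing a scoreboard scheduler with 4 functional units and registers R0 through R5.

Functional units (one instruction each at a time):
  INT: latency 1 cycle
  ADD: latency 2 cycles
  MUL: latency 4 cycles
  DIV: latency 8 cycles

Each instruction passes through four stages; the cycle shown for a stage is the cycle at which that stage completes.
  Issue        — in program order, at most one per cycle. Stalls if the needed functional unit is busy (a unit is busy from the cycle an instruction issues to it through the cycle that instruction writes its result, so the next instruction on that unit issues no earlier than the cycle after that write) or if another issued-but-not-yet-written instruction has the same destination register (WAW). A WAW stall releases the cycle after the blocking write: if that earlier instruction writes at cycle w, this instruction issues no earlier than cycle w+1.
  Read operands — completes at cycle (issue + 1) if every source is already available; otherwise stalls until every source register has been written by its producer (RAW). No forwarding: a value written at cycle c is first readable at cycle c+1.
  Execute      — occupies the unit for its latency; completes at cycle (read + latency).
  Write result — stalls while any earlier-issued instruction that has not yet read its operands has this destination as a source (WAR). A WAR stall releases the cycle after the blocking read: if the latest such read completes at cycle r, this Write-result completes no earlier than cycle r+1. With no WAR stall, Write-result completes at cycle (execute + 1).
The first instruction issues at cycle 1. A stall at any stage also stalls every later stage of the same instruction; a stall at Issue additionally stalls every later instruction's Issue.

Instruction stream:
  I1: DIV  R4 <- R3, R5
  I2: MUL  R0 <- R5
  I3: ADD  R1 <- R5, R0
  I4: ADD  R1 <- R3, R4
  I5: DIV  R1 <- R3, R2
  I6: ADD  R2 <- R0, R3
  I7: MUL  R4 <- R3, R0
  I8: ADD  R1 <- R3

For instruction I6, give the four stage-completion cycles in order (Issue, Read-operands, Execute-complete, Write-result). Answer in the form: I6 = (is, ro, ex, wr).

I6 = (19, 20, 22, 23)

I1  is:1  ro:2  ex:10  wr:11
I2  is:2  ro:3  ex:7  wr:8
I3  is:3  ro:9  ex:11  wr:12  — RAW R0: wait I2 write@8
I4  is:13  ro:14  ex:16  wr:17  — struct: ADD busy until I3 writes@12
I5  is:18  ro:19  ex:27  wr:28  — WAW R1: wait I4 write@17
I6  is:19  ro:20  ex:22  wr:23
I7  is:20  ro:21  ex:25  wr:26
I8  is:29  ro:30  ex:32  wr:33  — WAW R1: wait I5 write@28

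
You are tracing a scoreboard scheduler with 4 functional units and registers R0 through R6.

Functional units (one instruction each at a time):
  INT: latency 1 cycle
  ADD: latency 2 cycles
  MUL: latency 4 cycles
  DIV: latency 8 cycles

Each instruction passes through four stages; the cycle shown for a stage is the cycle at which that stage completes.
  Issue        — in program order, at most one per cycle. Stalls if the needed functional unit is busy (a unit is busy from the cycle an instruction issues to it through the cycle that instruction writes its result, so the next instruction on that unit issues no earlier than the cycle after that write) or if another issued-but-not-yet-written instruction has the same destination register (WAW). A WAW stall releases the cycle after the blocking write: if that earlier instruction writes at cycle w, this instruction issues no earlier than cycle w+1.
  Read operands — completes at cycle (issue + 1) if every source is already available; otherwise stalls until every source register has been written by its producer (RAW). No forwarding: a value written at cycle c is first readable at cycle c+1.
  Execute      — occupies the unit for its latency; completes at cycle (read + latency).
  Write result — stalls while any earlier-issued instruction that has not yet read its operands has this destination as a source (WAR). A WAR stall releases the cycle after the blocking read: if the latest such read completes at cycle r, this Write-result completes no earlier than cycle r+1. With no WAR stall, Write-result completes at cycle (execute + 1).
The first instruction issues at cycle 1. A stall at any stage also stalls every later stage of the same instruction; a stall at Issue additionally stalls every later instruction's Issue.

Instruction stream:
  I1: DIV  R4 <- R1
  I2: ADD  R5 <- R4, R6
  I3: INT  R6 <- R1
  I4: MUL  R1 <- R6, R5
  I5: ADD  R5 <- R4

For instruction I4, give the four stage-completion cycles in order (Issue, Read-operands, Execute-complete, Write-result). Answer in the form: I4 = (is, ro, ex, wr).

cycle 1: issue I1 (DIV)
cycle 2: I1 read-ops; issue I2 (ADD)
cycle 3: issue I3 (INT)
cycle 4: I3 read-ops; issue I4 (MUL)
cycle 5: I3 finished on INT
cycle 10: I1 finished on DIV
cycle 11: I1→R4
cycle 12: I2 read-ops
cycle 13: I3→R6
cycle 14: I2 finished on ADD
cycle 15: I2→R5
cycle 16: I4 read-ops; issue I5 (ADD)
cycle 17: I5 read-ops
cycle 19: I5 finished on ADD
cycle 20: I4 finished on MUL; I5→R5
cycle 21: I4→R1

I4 = (4, 16, 20, 21)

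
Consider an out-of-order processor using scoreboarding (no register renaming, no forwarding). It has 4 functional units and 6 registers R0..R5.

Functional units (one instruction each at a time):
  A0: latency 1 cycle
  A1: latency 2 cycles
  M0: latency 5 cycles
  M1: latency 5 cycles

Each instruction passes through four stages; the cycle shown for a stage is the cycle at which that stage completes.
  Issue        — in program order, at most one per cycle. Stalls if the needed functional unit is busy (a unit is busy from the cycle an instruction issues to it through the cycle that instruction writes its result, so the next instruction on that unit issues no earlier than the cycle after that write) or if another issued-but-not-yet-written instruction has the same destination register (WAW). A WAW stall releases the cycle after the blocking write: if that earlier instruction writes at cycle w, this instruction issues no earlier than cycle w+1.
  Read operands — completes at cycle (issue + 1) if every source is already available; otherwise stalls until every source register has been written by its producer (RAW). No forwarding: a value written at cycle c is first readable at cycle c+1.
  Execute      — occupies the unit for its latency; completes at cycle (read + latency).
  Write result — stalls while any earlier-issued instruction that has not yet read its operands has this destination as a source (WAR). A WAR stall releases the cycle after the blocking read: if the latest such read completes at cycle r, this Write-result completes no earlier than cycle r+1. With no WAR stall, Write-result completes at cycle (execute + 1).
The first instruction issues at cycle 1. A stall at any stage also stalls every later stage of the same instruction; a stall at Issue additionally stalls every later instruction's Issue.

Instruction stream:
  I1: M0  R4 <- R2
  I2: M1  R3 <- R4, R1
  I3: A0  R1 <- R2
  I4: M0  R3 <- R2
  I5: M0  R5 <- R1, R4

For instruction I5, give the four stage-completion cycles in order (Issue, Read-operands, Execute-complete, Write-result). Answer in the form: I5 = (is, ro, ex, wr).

cycle 1: I1 dispatched to M0
cycle 2: I1 operands ready, I2 dispatched to M1
cycle 3: I3 dispatched to A0
cycle 4: I3 operands ready
cycle 5: I3 complete
cycle 7: I1 complete
cycle 8: R4←I1
cycle 9: I2 operands ready
cycle 10: R1←I3
cycle 14: I2 complete
cycle 15: R3←I2
cycle 16: I4 dispatched to M0
cycle 17: I4 operands ready
cycle 22: I4 complete
cycle 23: R3←I4
cycle 24: I5 dispatched to M0
cycle 25: I5 operands ready
cycle 30: I5 complete
cycle 31: R5←I5

I5 = (24, 25, 30, 31)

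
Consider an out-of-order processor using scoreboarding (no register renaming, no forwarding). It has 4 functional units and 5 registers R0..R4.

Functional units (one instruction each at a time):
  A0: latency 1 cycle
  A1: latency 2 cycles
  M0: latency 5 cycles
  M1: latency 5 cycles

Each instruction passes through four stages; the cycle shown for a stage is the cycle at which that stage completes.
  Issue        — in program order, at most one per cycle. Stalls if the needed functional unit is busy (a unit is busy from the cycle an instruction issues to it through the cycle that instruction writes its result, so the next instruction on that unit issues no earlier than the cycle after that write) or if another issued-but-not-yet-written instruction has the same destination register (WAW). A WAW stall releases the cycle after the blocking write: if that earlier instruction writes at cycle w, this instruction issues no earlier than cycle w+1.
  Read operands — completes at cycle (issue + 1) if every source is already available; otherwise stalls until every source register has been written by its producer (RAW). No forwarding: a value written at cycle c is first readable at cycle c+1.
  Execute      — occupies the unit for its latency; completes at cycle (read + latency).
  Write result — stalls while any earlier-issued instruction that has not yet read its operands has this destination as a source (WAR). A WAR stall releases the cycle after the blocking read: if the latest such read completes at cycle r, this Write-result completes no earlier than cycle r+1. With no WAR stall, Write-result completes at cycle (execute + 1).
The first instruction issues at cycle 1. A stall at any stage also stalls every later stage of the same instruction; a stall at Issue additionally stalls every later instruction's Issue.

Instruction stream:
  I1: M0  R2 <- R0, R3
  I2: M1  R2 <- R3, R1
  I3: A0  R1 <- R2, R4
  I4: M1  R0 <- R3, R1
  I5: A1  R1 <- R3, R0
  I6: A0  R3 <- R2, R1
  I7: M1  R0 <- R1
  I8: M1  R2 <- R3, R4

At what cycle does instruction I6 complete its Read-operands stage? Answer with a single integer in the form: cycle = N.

cycle 1: I1 dispatched to M0
cycle 2: I1 operands ready
cycle 7: I1 complete
cycle 8: R2←I1
cycle 9: I2 dispatched to M1
cycle 10: I2 operands ready, I3 dispatched to A0
cycle 15: I2 complete
cycle 16: R2←I2
cycle 17: I3 operands ready, I4 dispatched to M1
cycle 18: I3 complete
cycle 19: R1←I3
cycle 20: I4 operands ready, I5 dispatched to A1
cycle 21: I6 dispatched to A0
cycle 25: I4 complete
cycle 26: R0←I4
cycle 27: I5 operands ready, I7 dispatched to M1
cycle 29: I5 complete
cycle 30: R1←I5
cycle 31: I6 operands ready, I7 operands ready
cycle 32: I6 complete
cycle 33: R3←I6
cycle 36: I7 complete
cycle 37: R0←I7
cycle 38: I8 dispatched to M1
cycle 39: I8 operands ready
cycle 44: I8 complete
cycle 45: R2←I8

cycle = 31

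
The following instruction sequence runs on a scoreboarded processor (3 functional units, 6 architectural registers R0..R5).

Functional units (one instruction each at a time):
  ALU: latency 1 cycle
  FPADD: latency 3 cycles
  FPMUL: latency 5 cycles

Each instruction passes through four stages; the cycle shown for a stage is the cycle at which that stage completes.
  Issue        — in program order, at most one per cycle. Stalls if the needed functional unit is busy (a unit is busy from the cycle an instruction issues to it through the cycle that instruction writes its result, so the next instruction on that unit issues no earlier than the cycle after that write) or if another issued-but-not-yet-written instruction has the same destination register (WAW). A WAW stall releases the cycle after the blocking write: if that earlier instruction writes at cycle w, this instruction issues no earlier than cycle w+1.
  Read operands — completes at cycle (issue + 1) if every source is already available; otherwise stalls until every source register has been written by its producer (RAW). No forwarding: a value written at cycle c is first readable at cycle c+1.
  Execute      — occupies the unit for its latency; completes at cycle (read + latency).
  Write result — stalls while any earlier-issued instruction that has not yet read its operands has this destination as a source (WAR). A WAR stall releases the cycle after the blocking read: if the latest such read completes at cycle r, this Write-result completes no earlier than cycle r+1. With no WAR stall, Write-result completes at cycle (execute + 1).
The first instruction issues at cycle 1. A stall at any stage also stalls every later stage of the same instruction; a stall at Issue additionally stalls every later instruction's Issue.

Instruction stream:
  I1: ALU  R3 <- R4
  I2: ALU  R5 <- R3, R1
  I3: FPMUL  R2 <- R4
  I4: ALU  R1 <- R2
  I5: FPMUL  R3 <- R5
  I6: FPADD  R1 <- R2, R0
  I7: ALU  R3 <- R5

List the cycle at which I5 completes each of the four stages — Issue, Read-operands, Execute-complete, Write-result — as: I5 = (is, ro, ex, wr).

I5 = (14, 15, 20, 21)

[1] I1 dispatched to ALU
[2] I1 operands ready
[3] I1 complete
[4] R3←I1
[5] I2 dispatched to ALU
[6] I2 operands ready, I3 dispatched to FPMUL
[7] I2 complete, I3 operands ready
[8] R5←I2
[9] I4 dispatched to ALU
[12] I3 complete
[13] R2←I3
[14] I4 operands ready, I5 dispatched to FPMUL
[15] I4 complete, I5 operands ready
[16] R1←I4
[17] I6 dispatched to FPADD
[18] I6 operands ready
[20] I5 complete
[21] R3←I5, I6 complete
[22] R1←I6, I7 dispatched to ALU
[23] I7 operands ready
[24] I7 complete
[25] R3←I7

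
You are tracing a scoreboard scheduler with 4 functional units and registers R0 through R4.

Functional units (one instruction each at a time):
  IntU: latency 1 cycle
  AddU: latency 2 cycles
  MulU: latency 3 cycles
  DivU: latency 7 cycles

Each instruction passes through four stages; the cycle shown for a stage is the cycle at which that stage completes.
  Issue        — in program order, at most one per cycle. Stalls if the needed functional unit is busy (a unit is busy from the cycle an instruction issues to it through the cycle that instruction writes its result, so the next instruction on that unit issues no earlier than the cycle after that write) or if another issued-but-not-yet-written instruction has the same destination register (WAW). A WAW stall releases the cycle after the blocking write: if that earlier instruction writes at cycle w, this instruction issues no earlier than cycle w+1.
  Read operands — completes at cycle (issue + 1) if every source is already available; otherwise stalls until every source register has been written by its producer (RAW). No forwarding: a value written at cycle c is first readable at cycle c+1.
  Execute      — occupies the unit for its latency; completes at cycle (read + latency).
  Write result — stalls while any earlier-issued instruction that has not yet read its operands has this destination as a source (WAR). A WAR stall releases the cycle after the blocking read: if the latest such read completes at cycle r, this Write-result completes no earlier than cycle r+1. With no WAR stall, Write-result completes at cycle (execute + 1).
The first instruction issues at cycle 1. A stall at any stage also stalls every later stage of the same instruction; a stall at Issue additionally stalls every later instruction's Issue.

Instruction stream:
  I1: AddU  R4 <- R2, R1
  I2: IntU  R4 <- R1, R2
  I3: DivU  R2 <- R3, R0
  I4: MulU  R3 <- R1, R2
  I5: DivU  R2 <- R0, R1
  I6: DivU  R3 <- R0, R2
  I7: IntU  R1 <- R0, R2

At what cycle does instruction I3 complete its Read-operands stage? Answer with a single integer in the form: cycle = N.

cycle = 8

c1: issue I1 (AddU)
c2: I1 read-ops
c4: I1 finished on AddU
c5: I1→R4
c6: issue I2 (IntU)
c7: I2 read-ops; issue I3 (DivU)
c8: I2 finished on IntU; I3 read-ops; issue I4 (MulU)
c9: I2→R4
c15: I3 finished on DivU
c16: I3→R2
c17: I4 read-ops; issue I5 (DivU)
c18: I5 read-ops
c20: I4 finished on MulU
c21: I4→R3
c25: I5 finished on DivU
c26: I5→R2
c27: issue I6 (DivU)
c28: I6 read-ops; issue I7 (IntU)
c29: I7 read-ops
c30: I7 finished on IntU
c31: I7→R1
c35: I6 finished on DivU
c36: I6→R3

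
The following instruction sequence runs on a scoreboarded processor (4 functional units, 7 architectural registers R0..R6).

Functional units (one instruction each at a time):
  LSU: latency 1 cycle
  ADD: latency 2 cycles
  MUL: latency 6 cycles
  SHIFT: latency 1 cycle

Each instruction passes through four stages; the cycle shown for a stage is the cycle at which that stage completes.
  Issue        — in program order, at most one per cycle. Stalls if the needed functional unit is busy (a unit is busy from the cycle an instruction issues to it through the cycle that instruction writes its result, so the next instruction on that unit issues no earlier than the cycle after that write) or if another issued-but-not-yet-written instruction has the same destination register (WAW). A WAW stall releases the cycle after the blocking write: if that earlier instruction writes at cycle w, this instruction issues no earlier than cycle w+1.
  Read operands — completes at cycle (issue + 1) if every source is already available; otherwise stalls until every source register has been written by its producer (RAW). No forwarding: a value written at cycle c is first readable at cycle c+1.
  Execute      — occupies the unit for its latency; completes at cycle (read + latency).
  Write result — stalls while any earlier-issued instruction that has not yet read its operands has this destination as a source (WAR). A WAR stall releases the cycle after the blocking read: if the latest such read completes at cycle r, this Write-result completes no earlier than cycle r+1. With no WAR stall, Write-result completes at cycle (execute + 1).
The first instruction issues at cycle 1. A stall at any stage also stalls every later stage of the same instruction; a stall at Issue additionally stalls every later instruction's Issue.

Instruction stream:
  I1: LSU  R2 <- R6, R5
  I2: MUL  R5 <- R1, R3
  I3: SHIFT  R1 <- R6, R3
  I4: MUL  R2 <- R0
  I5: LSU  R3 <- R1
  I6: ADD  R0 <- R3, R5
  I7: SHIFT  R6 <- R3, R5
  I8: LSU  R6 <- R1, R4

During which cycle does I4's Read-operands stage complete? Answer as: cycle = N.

I1  is:1  ro:2  ex:3  wr:4
I2  is:2  ro:3  ex:9  wr:10
I3  is:3  ro:4  ex:5  wr:6
I4  is:11  ro:12  ex:18  wr:19  — struct: MUL busy until I2 writes@10
I5  is:12  ro:13  ex:14  wr:15
I6  is:13  ro:16  ex:18  wr:19  — RAW R3: wait I5 write@15
I7  is:14  ro:16  ex:17  wr:18  — RAW R3: wait I5 write@15
I8  is:19  ro:20  ex:21  wr:22  — WAW R6: wait I7 write@18

cycle = 12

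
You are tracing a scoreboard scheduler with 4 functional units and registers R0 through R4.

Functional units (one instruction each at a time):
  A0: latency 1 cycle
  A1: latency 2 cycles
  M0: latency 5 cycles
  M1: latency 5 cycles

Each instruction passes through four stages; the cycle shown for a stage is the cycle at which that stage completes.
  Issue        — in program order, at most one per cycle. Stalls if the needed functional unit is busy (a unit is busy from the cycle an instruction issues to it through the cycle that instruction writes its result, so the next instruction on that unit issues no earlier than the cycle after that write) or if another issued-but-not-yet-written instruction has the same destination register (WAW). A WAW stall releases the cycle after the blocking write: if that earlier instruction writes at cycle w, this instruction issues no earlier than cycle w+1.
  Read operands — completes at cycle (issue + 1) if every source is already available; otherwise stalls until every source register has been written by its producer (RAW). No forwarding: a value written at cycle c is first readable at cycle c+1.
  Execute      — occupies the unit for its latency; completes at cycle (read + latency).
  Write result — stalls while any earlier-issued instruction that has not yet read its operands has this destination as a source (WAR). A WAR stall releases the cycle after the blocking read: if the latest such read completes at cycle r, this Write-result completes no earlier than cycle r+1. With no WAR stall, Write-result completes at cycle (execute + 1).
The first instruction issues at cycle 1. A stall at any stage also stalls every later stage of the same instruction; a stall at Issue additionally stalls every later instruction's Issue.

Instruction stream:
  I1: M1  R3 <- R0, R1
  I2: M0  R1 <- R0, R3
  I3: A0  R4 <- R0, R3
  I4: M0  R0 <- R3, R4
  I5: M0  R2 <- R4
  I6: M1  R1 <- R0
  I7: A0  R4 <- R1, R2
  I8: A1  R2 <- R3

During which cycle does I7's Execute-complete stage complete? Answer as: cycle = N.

I1 -> (1, 2, 7, 8)
I2 -> (2, 9, 14, 15)  // RAW R3: wait I1 write@8
I3 -> (3, 9, 10, 11)  // RAW R3: wait I1 write@8
I4 -> (16, 17, 22, 23)  // struct: M0 busy until I2 writes@15
I5 -> (24, 25, 30, 31)  // struct: M0 busy until I4 writes@23
I6 -> (25, 26, 31, 32)
I7 -> (26, 33, 34, 35)  // RAW R1: wait I6 write@32
I8 -> (32, 33, 35, 36)  // WAW R2: wait I5 write@31

cycle = 34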